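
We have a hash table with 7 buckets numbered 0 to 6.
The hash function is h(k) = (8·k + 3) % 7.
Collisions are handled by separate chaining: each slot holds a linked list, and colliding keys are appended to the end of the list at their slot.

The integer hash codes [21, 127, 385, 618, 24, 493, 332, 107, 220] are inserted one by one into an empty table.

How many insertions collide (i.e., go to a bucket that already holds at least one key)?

5

21 → bucket 3
127 → bucket 4
385 → bucket 3 (collision)
618 → bucket 5
24 → bucket 6
493 → bucket 6 (collision)
332 → bucket 6 (collision)
107 → bucket 5 (collision)
220 → bucket 6 (collision)
Final buckets:
0: _
1: _
2: _
3: 21 -> 385
4: 127
5: 618 -> 107
6: 24 -> 493 -> 332 -> 220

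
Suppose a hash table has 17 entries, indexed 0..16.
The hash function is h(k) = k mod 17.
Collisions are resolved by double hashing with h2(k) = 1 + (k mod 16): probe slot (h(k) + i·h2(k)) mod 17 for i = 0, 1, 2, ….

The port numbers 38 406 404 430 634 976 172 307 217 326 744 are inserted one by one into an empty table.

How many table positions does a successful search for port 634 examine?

2

38 hashes to 4; slot 4 is free → place at 4.
406 hashes to 15; slot 15 is free → place at 15.
404 hashes to 13; slot 13 is free → place at 13.
430 hashes to 5; slot 5 is free → place at 5.
634 hashes to 5, h2=11; 5 taken → place at 16.
976 hashes to 7; slot 7 is free → place at 7.
172 hashes to 2; slot 2 is free → place at 2.
307 hashes to 1; slot 1 is free → place at 1.
217 hashes to 13, h2=10; 13 taken → place at 6.
326 hashes to 3; slot 3 is free → place at 3.
744 hashes to 13, h2=9; 13,5 taken → place at 14.
Table: [_, 307, 172, 326, 38, 430, 217, 976, _, _, _, _, _, 404, 744, 406, 634]
Lookup 634: h=5, h2=11, probe 5,16 → found at 16.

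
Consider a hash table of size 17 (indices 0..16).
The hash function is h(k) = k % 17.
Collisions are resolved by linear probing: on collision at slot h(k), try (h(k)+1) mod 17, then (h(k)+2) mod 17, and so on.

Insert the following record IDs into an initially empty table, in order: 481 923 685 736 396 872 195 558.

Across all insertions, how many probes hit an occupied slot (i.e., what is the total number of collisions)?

481: h=5 -> slot 5
923: h=5, probe 5,6 -> slot 6
685: h=5, probe 5,6,7 -> slot 7
736: h=5, probe 5,6,7,8 -> slot 8
396: h=5, probe 5,6,7,8,9 -> slot 9
872: h=5, probe 5,6,7,8,9,10 -> slot 10
195: h=8, probe 8,9,10,11 -> slot 11
558: h=14 -> slot 14
Table: [—, —, —, —, —, 481, 923, 685, 736, 396, 872, 195, —, —, 558, —, —]

18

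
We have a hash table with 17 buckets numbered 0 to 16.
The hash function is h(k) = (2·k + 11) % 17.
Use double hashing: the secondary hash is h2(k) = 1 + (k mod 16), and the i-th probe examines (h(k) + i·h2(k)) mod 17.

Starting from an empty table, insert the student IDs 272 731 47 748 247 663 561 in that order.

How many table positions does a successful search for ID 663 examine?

272: h=11 → slot 11
731: h=11, h2=12, probe 11,6 → slot 6
47: h=3 → slot 3
748: h=11, h2=13, probe 11,7 → slot 7
247: h=12 → slot 12
663: h=11, h2=8, probe 11,2 → slot 2
561: h=11, h2=2, probe 11,13 → slot 13
Table: [., ., 663, 47, ., ., 731, 748, ., ., ., 272, 247, 561, ., ., .]
Lookup 663: h=11, h2=8, probe 11,2 → found at 2.

2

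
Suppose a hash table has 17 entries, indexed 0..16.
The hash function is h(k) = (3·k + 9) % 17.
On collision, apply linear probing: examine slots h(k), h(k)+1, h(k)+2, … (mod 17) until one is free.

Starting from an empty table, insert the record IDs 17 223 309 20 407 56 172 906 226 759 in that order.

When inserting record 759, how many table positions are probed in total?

4

Insert 17: h=9, slot 9 empty -> index 9.
Insert 223: h=15, slot 15 empty -> index 15.
Insert 309: h=1, slot 1 empty -> index 1.
Insert 20: h=1, slot 1 occupied -> index 2.
Insert 407: h=6, slot 6 empty -> index 6.
Insert 56: h=7, slot 7 empty -> index 7.
Insert 172: h=15, slot 15 occupied -> index 16.
Insert 906: h=7, slot 7 occupied -> index 8.
Insert 226: h=7, slots 7,8,9 occupied -> index 10.
Insert 759: h=8, slots 8,9,10 occupied -> index 11.
Table: [—, 309, 20, —, —, —, 407, 56, 906, 17, 226, 759, —, —, —, 223, 172]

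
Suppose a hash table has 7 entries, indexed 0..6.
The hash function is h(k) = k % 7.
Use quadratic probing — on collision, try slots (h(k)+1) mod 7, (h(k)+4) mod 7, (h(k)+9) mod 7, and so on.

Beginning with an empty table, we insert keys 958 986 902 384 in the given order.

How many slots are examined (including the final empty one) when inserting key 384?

Insert 958: h=6, slot 6 empty => index 6.
Insert 986: h=6, slot 6 occupied => index 0.
Insert 902: h=6, slots 6,0 occupied => index 3.
Insert 384: h=6, slots 6,0,3 occupied => index 1.
Table: [986, 384, ∅, 902, ∅, ∅, 958]

4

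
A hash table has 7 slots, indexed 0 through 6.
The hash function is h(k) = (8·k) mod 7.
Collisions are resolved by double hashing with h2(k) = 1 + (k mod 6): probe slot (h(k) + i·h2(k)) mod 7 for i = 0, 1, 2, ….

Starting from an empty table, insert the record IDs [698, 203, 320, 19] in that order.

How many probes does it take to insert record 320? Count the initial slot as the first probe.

2

698: h=5 → slot 5
203: h=0 → slot 0
320: h=5, h2=3, probe 5,1 → slot 1
19: h=5, h2=2, probe 5,0,2 → slot 2
Table: [203, 320, 19, -, -, 698, -]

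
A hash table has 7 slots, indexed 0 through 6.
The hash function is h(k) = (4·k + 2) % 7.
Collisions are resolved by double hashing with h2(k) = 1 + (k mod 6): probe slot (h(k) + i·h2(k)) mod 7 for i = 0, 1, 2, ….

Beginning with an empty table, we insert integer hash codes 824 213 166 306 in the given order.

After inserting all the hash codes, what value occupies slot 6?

824: h=1 → slot 1
213: h=0 → slot 0
166: h=1, h2=5, probe 1,6 → slot 6
306: h=1, h2=1, probe 1,2 → slot 2
Table: [213, 824, 306, ., ., ., 166]

166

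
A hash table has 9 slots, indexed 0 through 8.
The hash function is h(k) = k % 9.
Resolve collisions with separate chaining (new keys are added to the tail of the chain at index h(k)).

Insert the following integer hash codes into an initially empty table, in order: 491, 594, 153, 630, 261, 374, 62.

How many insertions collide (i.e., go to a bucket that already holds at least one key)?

4

Insert 491: h=5, bucket 5 empty → new chain.
Insert 594: h=0, bucket 0 empty → new chain.
Insert 153: h=0, bucket 0 nonempty → append to chain.
Insert 630: h=0, bucket 0 nonempty → append to chain.
Insert 261: h=0, bucket 0 nonempty → append to chain.
Insert 374: h=5, bucket 5 nonempty → append to chain.
Insert 62: h=8, bucket 8 empty → new chain.
Final buckets:
0: 594 -> 153 -> 630 -> 261
1: ∅
2: ∅
3: ∅
4: ∅
5: 491 -> 374
6: ∅
7: ∅
8: 62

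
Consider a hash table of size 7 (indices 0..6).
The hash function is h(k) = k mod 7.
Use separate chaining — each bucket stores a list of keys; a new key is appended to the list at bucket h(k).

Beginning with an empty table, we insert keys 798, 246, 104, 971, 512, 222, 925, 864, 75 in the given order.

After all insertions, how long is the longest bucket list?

3

798 -> bucket 0
246 -> bucket 1
104 -> bucket 6
971 -> bucket 5
512 -> bucket 1 (collision)
222 -> bucket 5 (collision)
925 -> bucket 1 (collision)
864 -> bucket 3
75 -> bucket 5 (collision)
Final buckets:
0: 798
1: 246 -> 512 -> 925
2: .
3: 864
4: .
5: 971 -> 222 -> 75
6: 104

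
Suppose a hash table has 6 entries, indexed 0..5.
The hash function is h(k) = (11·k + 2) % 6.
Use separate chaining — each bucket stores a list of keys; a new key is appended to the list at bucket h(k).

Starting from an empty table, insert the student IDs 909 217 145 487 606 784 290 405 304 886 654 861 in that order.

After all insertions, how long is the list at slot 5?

3

Insert 909: h=5, bucket 5 empty → new chain.
Insert 217: h=1, bucket 1 empty → new chain.
Insert 145: h=1, bucket 1 nonempty → append to chain.
Insert 487: h=1, bucket 1 nonempty → append to chain.
Insert 606: h=2, bucket 2 empty → new chain.
Insert 784: h=4, bucket 4 empty → new chain.
Insert 290: h=0, bucket 0 empty → new chain.
Insert 405: h=5, bucket 5 nonempty → append to chain.
Insert 304: h=4, bucket 4 nonempty → append to chain.
Insert 886: h=4, bucket 4 nonempty → append to chain.
Insert 654: h=2, bucket 2 nonempty → append to chain.
Insert 861: h=5, bucket 5 nonempty → append to chain.
Final buckets:
0: 290
1: 217 -> 145 -> 487
2: 606 -> 654
3: ∅
4: 784 -> 304 -> 886
5: 909 -> 405 -> 861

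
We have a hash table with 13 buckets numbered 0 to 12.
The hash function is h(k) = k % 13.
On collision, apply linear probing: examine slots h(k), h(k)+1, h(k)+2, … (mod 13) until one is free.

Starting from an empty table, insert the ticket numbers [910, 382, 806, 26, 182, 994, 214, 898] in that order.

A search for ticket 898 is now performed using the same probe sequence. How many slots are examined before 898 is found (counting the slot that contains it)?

4

Insert 910: h=0, slot 0 empty -> index 0.
Insert 382: h=5, slot 5 empty -> index 5.
Insert 806: h=0, slot 0 occupied -> index 1.
Insert 26: h=0, slots 0,1 occupied -> index 2.
Insert 182: h=0, slots 0,1,2 occupied -> index 3.
Insert 994: h=6, slot 6 empty -> index 6.
Insert 214: h=6, slot 6 occupied -> index 7.
Insert 898: h=1, slots 1,2,3 occupied -> index 4.
Table: [910, 806, 26, 182, 898, 382, 994, 214, ., ., ., ., .]
Lookup 898: h=1, probe 1,2,3,4 → found at 4.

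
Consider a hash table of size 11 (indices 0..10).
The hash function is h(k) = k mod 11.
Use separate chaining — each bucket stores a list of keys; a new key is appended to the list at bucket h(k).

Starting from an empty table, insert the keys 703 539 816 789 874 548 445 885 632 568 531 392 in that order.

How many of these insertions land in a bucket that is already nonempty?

703 -> bucket 10
539 -> bucket 0
816 -> bucket 2
789 -> bucket 8
874 -> bucket 5
548 -> bucket 9
445 -> bucket 5 (collision)
885 -> bucket 5 (collision)
632 -> bucket 5 (collision)
568 -> bucket 7
531 -> bucket 3
392 -> bucket 7 (collision)
Final buckets:
0: 539
1: .
2: 816
3: 531
4: .
5: 874 -> 445 -> 885 -> 632
6: .
7: 568 -> 392
8: 789
9: 548
10: 703

4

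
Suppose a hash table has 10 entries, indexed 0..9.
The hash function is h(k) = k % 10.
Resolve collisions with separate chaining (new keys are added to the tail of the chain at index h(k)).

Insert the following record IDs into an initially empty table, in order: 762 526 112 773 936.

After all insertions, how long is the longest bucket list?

762 → bucket 2
526 → bucket 6
112 → bucket 2 (collision)
773 → bucket 3
936 → bucket 6 (collision)
Final buckets:
0: -
1: -
2: 762 -> 112
3: 773
4: -
5: -
6: 526 -> 936
7: -
8: -
9: -

2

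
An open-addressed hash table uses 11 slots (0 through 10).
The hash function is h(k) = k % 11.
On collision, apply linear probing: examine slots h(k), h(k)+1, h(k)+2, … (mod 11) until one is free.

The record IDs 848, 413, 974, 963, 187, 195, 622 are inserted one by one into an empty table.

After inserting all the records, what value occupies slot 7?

974

848 hashes to 1; slot 1 is free → place at 1.
413 hashes to 6; slot 6 is free → place at 6.
974 hashes to 6; 6 taken → place at 7.
963 hashes to 6; 6,7 taken → place at 8.
187 hashes to 0; slot 0 is free → place at 0.
195 hashes to 8; 8 taken → place at 9.
622 hashes to 6; 6,7,8,9 taken → place at 10.
Table: [187, 848, ., ., ., ., 413, 974, 963, 195, 622]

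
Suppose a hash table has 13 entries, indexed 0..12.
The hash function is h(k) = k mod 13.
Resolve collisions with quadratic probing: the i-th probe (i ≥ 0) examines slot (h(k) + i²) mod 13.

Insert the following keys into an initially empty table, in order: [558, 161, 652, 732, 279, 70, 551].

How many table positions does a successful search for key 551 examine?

4

558 hashes to 12; slot 12 is free => place at 12.
161 hashes to 5; slot 5 is free => place at 5.
652 hashes to 2; slot 2 is free => place at 2.
732 hashes to 4; slot 4 is free => place at 4.
279 hashes to 6; slot 6 is free => place at 6.
70 hashes to 5; 5,6 taken => place at 9.
551 hashes to 5; 5,6,9 taken => place at 1.
Table: [∅, 551, 652, ∅, 732, 161, 279, ∅, ∅, 70, ∅, ∅, 558]
Lookup 551: h=5, probe 5,6,9,1 → found at 1.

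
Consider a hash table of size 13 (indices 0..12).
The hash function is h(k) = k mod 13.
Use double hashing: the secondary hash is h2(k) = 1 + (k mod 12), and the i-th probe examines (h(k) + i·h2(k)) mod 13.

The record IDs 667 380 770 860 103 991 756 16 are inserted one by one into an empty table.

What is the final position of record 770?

6

667: h=4 => slot 4
380: h=3 => slot 3
770: h=3, h2=3, probe 3,6 => slot 6
860: h=2 => slot 2
103: h=12 => slot 12
991: h=3, h2=8, probe 3,11 => slot 11
756: h=2, h2=1, probe 2,3,4,5 => slot 5
16: h=3, h2=5, probe 3,8 => slot 8
Table: [-, -, 860, 380, 667, 756, 770, -, 16, -, -, 991, 103]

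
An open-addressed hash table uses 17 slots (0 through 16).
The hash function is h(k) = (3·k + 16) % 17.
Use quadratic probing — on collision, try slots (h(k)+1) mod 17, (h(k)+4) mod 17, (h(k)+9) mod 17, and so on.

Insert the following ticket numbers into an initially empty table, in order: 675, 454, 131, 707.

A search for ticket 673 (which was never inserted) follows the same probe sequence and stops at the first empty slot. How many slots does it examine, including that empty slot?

675: h=1 → slot 1
454: h=1, probe 1,2 → slot 2
131: h=1, probe 1,2,5 → slot 5
707: h=12 → slot 12
Table: [∅, 675, 454, ∅, ∅, 131, ∅, ∅, ∅, ∅, ∅, ∅, 707, ∅, ∅, ∅, ∅]
Lookup 673: h=12, probe 12,13 → slot 13 empty, not found.

2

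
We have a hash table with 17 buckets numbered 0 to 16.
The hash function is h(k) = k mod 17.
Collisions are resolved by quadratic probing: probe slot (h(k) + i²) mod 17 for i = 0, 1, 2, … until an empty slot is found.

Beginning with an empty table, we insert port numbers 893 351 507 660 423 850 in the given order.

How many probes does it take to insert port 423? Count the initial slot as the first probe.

2

893: h=9 -> slot 9
351: h=11 -> slot 11
507: h=14 -> slot 14
660: h=14, probe 14,15 -> slot 15
423: h=15, probe 15,16 -> slot 16
850: h=0 -> slot 0
Table: [850, ∅, ∅, ∅, ∅, ∅, ∅, ∅, ∅, 893, ∅, 351, ∅, ∅, 507, 660, 423]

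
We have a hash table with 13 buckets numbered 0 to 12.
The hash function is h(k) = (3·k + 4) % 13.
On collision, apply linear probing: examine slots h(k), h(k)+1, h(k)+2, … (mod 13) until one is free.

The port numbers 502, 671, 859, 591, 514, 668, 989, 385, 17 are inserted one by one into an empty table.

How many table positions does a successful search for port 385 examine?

3

Insert 502: h=2, slot 2 empty → index 2.
Insert 671: h=2, slot 2 occupied → index 3.
Insert 859: h=7, slot 7 empty → index 7.
Insert 591: h=9, slot 9 empty → index 9.
Insert 514: h=12, slot 12 empty → index 12.
Insert 668: h=6, slot 6 empty → index 6.
Insert 989: h=7, slot 7 occupied → index 8.
Insert 385: h=2, slots 2,3 occupied → index 4.
Insert 17: h=3, slots 3,4 occupied → index 5.
Table: [—, —, 502, 671, 385, 17, 668, 859, 989, 591, —, —, 514]
Lookup 385: h=2, probe 2,3,4 → found at 4.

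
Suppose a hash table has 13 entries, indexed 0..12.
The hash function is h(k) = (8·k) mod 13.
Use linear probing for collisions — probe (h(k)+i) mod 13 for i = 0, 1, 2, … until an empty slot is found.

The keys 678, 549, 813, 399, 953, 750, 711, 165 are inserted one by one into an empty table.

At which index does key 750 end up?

678: h=3 → slot 3
549: h=11 → slot 11
813: h=4 → slot 4
399: h=7 → slot 7
953: h=6 → slot 6
750: h=7, probe 7,8 → slot 8
711: h=7, probe 7,8,9 → slot 9
165: h=7, probe 7,8,9,10 → slot 10
Table: [., ., ., 678, 813, ., 953, 399, 750, 711, 165, 549, .]

8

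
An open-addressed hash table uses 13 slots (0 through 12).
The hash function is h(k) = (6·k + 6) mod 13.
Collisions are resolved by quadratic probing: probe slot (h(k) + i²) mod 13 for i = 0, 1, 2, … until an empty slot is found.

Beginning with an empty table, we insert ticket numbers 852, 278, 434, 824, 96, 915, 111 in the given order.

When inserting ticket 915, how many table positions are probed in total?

Insert 852: h=9, slot 9 empty → index 9.
Insert 278: h=10, slot 10 empty → index 10.
Insert 434: h=10, slot 10 occupied → index 11.
Insert 824: h=10, slots 10,11 occupied → index 1.
Insert 96: h=10, slots 10,11,1 occupied → index 6.
Insert 915: h=10, slots 10,11,1,6 occupied → index 0.
Insert 111: h=9, slots 9,10,0 occupied → index 5.
Table: [915, 824, _, _, _, 111, 96, _, _, 852, 278, 434, _]

5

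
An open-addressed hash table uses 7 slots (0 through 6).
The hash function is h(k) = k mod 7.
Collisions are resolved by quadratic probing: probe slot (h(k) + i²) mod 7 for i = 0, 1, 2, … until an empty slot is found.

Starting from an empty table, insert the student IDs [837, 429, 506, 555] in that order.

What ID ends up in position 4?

837

837: h=4 → slot 4
429: h=2 → slot 2
506: h=2, probe 2,3 → slot 3
555: h=2, probe 2,3,6 → slot 6
Table: [_, _, 429, 506, 837, _, 555]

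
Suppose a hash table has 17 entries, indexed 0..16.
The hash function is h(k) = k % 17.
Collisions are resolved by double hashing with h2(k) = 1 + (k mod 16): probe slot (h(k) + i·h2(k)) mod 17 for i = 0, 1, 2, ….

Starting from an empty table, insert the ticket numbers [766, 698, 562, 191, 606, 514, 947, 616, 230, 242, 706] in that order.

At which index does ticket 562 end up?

4

766: h=1 → slot 1
698: h=1, h2=11, probe 1,12 → slot 12
562: h=1, h2=3, probe 1,4 → slot 4
191: h=4, h2=16, probe 4,3 → slot 3
606: h=11 → slot 11
514: h=4, h2=3, probe 4,7 → slot 7
947: h=12, h2=4, probe 12,16 → slot 16
616: h=4, h2=9, probe 4,13 → slot 13
230: h=9 → slot 9
242: h=4, h2=3, probe 4,7,10 → slot 10
706: h=9, h2=3, probe 9,12,15 → slot 15
Table: [∅, 766, ∅, 191, 562, ∅, ∅, 514, ∅, 230, 242, 606, 698, 616, ∅, 706, 947]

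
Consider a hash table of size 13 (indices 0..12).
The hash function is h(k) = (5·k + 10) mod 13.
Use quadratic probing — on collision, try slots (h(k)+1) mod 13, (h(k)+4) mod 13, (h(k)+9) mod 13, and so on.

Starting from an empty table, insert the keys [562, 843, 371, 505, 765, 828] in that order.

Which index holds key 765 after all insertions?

Insert 562: h=12, slot 12 empty → index 12.
Insert 843: h=0, slot 0 empty → index 0.
Insert 371: h=6, slot 6 empty → index 6.
Insert 505: h=0, slot 0 occupied → index 1.
Insert 765: h=0, slots 0,1 occupied → index 4.
Insert 828: h=3, slot 3 empty → index 3.
Table: [843, 505, ., 828, 765, ., 371, ., ., ., ., ., 562]

4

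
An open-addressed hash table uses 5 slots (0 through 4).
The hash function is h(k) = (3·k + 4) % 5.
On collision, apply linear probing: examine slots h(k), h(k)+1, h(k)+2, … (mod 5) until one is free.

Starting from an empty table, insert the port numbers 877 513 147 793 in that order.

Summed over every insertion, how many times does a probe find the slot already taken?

2

Insert 877: h=0, slot 0 empty → index 0.
Insert 513: h=3, slot 3 empty → index 3.
Insert 147: h=0, slot 0 occupied → index 1.
Insert 793: h=3, slot 3 occupied → index 4.
Table: [877, 147, -, 513, 793]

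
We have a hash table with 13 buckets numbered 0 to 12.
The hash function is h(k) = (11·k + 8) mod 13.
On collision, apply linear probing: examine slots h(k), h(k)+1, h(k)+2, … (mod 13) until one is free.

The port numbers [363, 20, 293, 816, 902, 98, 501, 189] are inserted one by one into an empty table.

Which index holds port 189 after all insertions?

363 hashes to 10; slot 10 is free -> place at 10.
20 hashes to 7; slot 7 is free -> place at 7.
293 hashes to 7; 7 taken -> place at 8.
816 hashes to 1; slot 1 is free -> place at 1.
902 hashes to 11; slot 11 is free -> place at 11.
98 hashes to 7; 7,8 taken -> place at 9.
501 hashes to 7; 7,8,9,10,11 taken -> place at 12.
189 hashes to 7; 7,8,9,10,11,12 taken -> place at 0.
Table: [189, 816, ., ., ., ., ., 20, 293, 98, 363, 902, 501]

0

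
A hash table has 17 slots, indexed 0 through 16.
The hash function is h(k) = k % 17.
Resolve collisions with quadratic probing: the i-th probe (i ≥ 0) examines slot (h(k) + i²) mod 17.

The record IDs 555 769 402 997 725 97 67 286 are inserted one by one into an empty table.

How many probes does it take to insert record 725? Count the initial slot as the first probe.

555: h=11 -> slot 11
769: h=4 -> slot 4
402: h=11, probe 11,12 -> slot 12
997: h=11, probe 11,12,15 -> slot 15
725: h=11, probe 11,12,15,3 -> slot 3
97: h=12, probe 12,13 -> slot 13
67: h=16 -> slot 16
286: h=14 -> slot 14
Table: [-, -, -, 725, 769, -, -, -, -, -, -, 555, 402, 97, 286, 997, 67]

4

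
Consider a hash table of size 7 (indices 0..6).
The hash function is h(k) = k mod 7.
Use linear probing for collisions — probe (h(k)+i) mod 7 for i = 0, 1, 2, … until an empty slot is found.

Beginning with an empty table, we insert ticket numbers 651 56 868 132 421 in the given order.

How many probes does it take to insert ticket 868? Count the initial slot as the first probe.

651: h=0 → slot 0
56: h=0, probe 0,1 → slot 1
868: h=0, probe 0,1,2 → slot 2
132: h=6 → slot 6
421: h=1, probe 1,2,3 → slot 3
Table: [651, 56, 868, 421, —, —, 132]

3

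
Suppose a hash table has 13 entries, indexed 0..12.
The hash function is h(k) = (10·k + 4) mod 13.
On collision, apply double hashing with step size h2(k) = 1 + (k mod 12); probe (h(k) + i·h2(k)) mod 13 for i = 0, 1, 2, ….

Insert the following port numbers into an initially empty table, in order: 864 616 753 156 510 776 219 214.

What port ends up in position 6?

214

Insert 864: h=12, slot 12 empty => index 12.
Insert 616: h=2, slot 2 empty => index 2.
Insert 753: h=7, slot 7 empty => index 7.
Insert 156: h=4, slot 4 empty => index 4.
Insert 510: h=8, slot 8 empty => index 8.
Insert 776: h=3, slot 3 empty => index 3.
Insert 219: h=10, slot 10 empty => index 10.
Insert 214: h=12, h2=11, slots 12,10,8 occupied => index 6.
Table: [∅, ∅, 616, 776, 156, ∅, 214, 753, 510, ∅, 219, ∅, 864]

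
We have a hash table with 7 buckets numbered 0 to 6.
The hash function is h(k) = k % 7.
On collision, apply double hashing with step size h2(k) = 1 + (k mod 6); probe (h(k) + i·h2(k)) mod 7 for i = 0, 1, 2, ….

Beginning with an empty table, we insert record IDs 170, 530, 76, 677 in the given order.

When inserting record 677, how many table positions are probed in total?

170 hashes to 2; slot 2 is free -> place at 2.
530 hashes to 5; slot 5 is free -> place at 5.
76 hashes to 6; slot 6 is free -> place at 6.
677 hashes to 5, h2=6; 5 taken -> place at 4.
Table: [∅, ∅, 170, ∅, 677, 530, 76]

2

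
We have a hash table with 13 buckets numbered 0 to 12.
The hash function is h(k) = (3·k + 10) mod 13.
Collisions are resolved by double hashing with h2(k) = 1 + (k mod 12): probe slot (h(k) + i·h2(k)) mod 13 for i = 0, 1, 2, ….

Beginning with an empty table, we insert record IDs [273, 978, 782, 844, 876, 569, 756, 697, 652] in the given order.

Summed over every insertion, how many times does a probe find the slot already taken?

3

273: h=10 => slot 10
978: h=6 => slot 6
782: h=3 => slot 3
844: h=7 => slot 7
876: h=12 => slot 12
569: h=1 => slot 1
756: h=3, h2=1, probe 3,4 => slot 4
697: h=8 => slot 8
652: h=3, h2=5, probe 3,8,0 => slot 0
Table: [652, 569, —, 782, 756, —, 978, 844, 697, —, 273, —, 876]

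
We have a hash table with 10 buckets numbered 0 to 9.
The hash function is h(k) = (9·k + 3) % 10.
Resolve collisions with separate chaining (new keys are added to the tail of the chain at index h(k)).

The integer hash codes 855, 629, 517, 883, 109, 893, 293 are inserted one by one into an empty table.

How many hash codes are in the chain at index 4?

855 -> bucket 8
629 -> bucket 4
517 -> bucket 6
883 -> bucket 0
109 -> bucket 4 (collision)
893 -> bucket 0 (collision)
293 -> bucket 0 (collision)
Final buckets:
0: 883 -> 893 -> 293
1: —
2: —
3: —
4: 629 -> 109
5: —
6: 517
7: —
8: 855
9: —

2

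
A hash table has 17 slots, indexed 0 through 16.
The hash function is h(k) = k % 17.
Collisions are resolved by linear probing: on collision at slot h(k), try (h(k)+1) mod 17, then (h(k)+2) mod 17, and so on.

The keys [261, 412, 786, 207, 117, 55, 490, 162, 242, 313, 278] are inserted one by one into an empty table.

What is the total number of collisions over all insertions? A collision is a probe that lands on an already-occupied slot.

261: h=6 => slot 6
412: h=4 => slot 4
786: h=4, probe 4,5 => slot 5
207: h=3 => slot 3
117: h=15 => slot 15
55: h=4, probe 4,5,6,7 => slot 7
490: h=14 => slot 14
162: h=9 => slot 9
242: h=4, probe 4,5,6,7,8 => slot 8
313: h=7, probe 7,8,9,10 => slot 10
278: h=6, probe 6,7,8,9,10,11 => slot 11
Table: [∅, ∅, ∅, 207, 412, 786, 261, 55, 242, 162, 313, 278, ∅, ∅, 490, 117, ∅]

16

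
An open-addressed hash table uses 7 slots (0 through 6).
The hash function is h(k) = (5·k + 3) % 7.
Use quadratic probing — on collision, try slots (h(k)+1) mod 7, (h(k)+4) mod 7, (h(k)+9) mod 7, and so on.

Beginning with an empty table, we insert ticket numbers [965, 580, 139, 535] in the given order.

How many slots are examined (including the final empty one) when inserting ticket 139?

965 hashes to 5; slot 5 is free → place at 5.
580 hashes to 5; 5 taken → place at 6.
139 hashes to 5; 5,6 taken → place at 2.
535 hashes to 4; slot 4 is free → place at 4.
Table: [-, -, 139, -, 535, 965, 580]

3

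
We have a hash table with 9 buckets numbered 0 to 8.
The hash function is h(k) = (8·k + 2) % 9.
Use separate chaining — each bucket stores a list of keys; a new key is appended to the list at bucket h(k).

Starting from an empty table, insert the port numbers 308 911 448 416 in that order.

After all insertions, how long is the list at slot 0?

3

308 → bucket 0
911 → bucket 0 (collision)
448 → bucket 4
416 → bucket 0 (collision)
Final buckets:
0: 308 -> 911 -> 416
1: -
2: -
3: -
4: 448
5: -
6: -
7: -
8: -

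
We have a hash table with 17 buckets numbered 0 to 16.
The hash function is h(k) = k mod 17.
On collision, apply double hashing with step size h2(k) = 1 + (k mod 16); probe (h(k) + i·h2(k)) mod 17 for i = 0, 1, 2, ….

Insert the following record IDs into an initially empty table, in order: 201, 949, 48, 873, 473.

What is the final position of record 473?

Insert 201: h=14, slot 14 empty => index 14.
Insert 949: h=14, h2=6, slot 14 occupied => index 3.
Insert 48: h=14, h2=1, slot 14 occupied => index 15.
Insert 873: h=6, slot 6 empty => index 6.
Insert 473: h=14, h2=10, slot 14 occupied => index 7.
Table: [—, —, —, 949, —, —, 873, 473, —, —, —, —, —, —, 201, 48, —]

7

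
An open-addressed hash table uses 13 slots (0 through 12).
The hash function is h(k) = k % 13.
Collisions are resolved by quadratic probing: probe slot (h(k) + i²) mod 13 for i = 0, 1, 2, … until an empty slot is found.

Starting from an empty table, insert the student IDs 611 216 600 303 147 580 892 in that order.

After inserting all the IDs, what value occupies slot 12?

892

Insert 611: h=0, slot 0 empty -> index 0.
Insert 216: h=8, slot 8 empty -> index 8.
Insert 600: h=2, slot 2 empty -> index 2.
Insert 303: h=4, slot 4 empty -> index 4.
Insert 147: h=4, slot 4 occupied -> index 5.
Insert 580: h=8, slot 8 occupied -> index 9.
Insert 892: h=8, slots 8,9 occupied -> index 12.
Table: [611, _, 600, _, 303, 147, _, _, 216, 580, _, _, 892]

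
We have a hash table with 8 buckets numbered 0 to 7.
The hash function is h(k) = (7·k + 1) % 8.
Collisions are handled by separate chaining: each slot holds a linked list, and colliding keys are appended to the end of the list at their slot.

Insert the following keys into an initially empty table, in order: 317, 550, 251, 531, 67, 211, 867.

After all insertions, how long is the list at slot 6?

317 → bucket 4
550 → bucket 3
251 → bucket 6
531 → bucket 6 (collision)
67 → bucket 6 (collision)
211 → bucket 6 (collision)
867 → bucket 6 (collision)
Final buckets:
0: —
1: —
2: —
3: 550
4: 317
5: —
6: 251 -> 531 -> 67 -> 211 -> 867
7: —

5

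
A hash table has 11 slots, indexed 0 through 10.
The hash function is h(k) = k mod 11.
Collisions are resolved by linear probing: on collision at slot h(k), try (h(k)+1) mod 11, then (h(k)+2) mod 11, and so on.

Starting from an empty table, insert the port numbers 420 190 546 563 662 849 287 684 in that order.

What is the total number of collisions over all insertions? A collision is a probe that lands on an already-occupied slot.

420: h=2 => slot 2
190: h=3 => slot 3
546: h=7 => slot 7
563: h=2, probe 2,3,4 => slot 4
662: h=2, probe 2,3,4,5 => slot 5
849: h=2, probe 2,3,4,5,6 => slot 6
287: h=1 => slot 1
684: h=2, probe 2,3,4,5,6,7,8 => slot 8
Table: [—, 287, 420, 190, 563, 662, 849, 546, 684, —, —]

15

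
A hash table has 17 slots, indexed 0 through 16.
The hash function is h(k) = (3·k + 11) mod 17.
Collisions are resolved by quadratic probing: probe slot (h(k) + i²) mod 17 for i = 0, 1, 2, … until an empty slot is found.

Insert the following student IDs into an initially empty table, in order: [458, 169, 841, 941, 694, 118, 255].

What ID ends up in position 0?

118

458: h=8 → slot 8
169: h=8, probe 8,9 → slot 9
841: h=1 → slot 1
941: h=12 → slot 12
694: h=2 → slot 2
118: h=8, probe 8,9,12,0 → slot 0
255: h=11 → slot 11
Table: [118, 841, 694, ∅, ∅, ∅, ∅, ∅, 458, 169, ∅, 255, 941, ∅, ∅, ∅, ∅]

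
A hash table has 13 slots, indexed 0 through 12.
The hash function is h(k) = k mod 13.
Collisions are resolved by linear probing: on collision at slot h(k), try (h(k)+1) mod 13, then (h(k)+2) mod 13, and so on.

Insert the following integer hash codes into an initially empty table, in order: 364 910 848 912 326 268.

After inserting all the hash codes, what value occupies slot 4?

326

364: h=0 → slot 0
910: h=0, probe 0,1 → slot 1
848: h=3 → slot 3
912: h=2 → slot 2
326: h=1, probe 1,2,3,4 → slot 4
268: h=8 → slot 8
Table: [364, 910, 912, 848, 326, _, _, _, 268, _, _, _, _]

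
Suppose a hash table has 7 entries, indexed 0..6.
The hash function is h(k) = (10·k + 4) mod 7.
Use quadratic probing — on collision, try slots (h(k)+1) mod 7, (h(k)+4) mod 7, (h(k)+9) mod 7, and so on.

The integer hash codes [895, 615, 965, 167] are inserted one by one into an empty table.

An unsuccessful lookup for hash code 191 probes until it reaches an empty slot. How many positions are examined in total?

895: h=1 => slot 1
615: h=1, probe 1,2 => slot 2
965: h=1, probe 1,2,5 => slot 5
167: h=1, probe 1,2,5,3 => slot 3
Table: [-, 895, 615, 167, -, 965, -]
Lookup 191: h=3, probe 3,4 → slot 4 empty, not found.

2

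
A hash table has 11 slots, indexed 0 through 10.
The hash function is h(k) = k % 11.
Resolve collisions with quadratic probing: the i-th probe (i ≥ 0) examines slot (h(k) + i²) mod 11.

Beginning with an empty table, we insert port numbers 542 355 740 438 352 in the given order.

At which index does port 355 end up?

4

542 hashes to 3; slot 3 is free → place at 3.
355 hashes to 3; 3 taken → place at 4.
740 hashes to 3; 3,4 taken → place at 7.
438 hashes to 9; slot 9 is free → place at 9.
352 hashes to 0; slot 0 is free → place at 0.
Table: [352, ., ., 542, 355, ., ., 740, ., 438, .]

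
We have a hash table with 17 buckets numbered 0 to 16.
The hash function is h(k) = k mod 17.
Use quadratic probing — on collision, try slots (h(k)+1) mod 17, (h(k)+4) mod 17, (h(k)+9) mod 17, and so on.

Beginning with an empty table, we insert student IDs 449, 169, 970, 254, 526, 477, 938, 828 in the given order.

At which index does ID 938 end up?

449: h=7 => slot 7
169: h=16 => slot 16
970: h=1 => slot 1
254: h=16, probe 16,0 => slot 0
526: h=16, probe 16,0,3 => slot 3
477: h=1, probe 1,2 => slot 2
938: h=3, probe 3,4 => slot 4
828: h=12 => slot 12
Table: [254, 970, 477, 526, 938, _, _, 449, _, _, _, _, 828, _, _, _, 169]

4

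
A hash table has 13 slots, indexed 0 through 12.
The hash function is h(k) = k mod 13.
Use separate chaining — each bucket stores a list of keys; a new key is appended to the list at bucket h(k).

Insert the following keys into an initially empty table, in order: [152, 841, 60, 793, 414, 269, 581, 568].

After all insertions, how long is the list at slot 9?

5

152 → bucket 9
841 → bucket 9 (collision)
60 → bucket 8
793 → bucket 0
414 → bucket 11
269 → bucket 9 (collision)
581 → bucket 9 (collision)
568 → bucket 9 (collision)
Final buckets:
0: 793
1: .
2: .
3: .
4: .
5: .
6: .
7: .
8: 60
9: 152 -> 841 -> 269 -> 581 -> 568
10: .
11: 414
12: .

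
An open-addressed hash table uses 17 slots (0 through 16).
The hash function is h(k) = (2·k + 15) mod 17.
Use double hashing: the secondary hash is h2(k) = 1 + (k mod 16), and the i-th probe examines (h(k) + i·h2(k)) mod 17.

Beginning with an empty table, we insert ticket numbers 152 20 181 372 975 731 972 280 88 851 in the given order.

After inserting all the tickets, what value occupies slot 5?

88

Insert 152: h=13, slot 13 empty -> index 13.
Insert 20: h=4, slot 4 empty -> index 4.
Insert 181: h=3, slot 3 empty -> index 3.
Insert 372: h=11, slot 11 empty -> index 11.
Insert 975: h=10, slot 10 empty -> index 10.
Insert 731: h=15, slot 15 empty -> index 15.
Insert 972: h=4, h2=13, slot 4 occupied -> index 0.
Insert 280: h=14, slot 14 empty -> index 14.
Insert 88: h=4, h2=9, slots 4,13 occupied -> index 5.
Insert 851: h=0, h2=4, slots 0,4 occupied -> index 8.
Table: [972, ∅, ∅, 181, 20, 88, ∅, ∅, 851, ∅, 975, 372, ∅, 152, 280, 731, ∅]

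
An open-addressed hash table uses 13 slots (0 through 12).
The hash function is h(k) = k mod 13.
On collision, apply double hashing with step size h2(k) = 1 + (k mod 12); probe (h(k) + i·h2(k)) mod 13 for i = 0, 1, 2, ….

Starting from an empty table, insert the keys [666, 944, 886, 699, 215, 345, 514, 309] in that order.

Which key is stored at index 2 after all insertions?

886

666: h=3 -> slot 3
944: h=8 -> slot 8
886: h=2 -> slot 2
699: h=10 -> slot 10
215: h=7 -> slot 7
345: h=7, h2=10, probe 7,4 -> slot 4
514: h=7, h2=11, probe 7,5 -> slot 5
309: h=10, h2=10, probe 10,7,4,1 -> slot 1
Table: [-, 309, 886, 666, 345, 514, -, 215, 944, -, 699, -, -]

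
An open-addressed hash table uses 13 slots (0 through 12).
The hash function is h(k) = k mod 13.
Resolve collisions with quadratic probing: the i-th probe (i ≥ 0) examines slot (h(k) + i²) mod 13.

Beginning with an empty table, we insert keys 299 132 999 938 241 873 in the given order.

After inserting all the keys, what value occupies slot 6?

299 hashes to 0; slot 0 is free -> place at 0.
132 hashes to 2; slot 2 is free -> place at 2.
999 hashes to 11; slot 11 is free -> place at 11.
938 hashes to 2; 2 taken -> place at 3.
241 hashes to 7; slot 7 is free -> place at 7.
873 hashes to 2; 2,3 taken -> place at 6.
Table: [299, ., 132, 938, ., ., 873, 241, ., ., ., 999, .]

873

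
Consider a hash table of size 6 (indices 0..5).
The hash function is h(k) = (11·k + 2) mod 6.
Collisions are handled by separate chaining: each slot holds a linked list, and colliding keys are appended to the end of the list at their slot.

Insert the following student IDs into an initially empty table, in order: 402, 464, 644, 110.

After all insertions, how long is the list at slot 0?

3

Insert 402: h=2, bucket 2 empty -> new chain.
Insert 464: h=0, bucket 0 empty -> new chain.
Insert 644: h=0, bucket 0 nonempty -> append to chain.
Insert 110: h=0, bucket 0 nonempty -> append to chain.
Final buckets:
0: 464 -> 644 -> 110
1: .
2: 402
3: .
4: .
5: .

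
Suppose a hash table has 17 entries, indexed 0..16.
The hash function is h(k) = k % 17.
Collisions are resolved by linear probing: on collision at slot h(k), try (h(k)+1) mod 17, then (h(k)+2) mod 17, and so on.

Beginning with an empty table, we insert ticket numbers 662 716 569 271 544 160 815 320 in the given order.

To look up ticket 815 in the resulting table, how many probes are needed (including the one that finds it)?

662: h=16 → slot 16
716: h=2 → slot 2
569: h=8 → slot 8
271: h=16, probe 16,0 → slot 0
544: h=0, probe 0,1 → slot 1
160: h=7 → slot 7
815: h=16, probe 16,0,1,2,3 → slot 3
320: h=14 → slot 14
Table: [271, 544, 716, 815, —, —, —, 160, 569, —, —, —, —, —, 320, —, 662]
Lookup 815: h=16, probe 16,0,1,2,3 → found at 3.

5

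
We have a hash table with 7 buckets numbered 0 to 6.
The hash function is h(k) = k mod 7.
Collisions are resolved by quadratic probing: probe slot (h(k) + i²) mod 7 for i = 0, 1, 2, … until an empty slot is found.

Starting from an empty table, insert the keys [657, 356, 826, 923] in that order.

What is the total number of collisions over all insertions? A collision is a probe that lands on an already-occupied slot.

4

657: h=6 → slot 6
356: h=6, probe 6,0 → slot 0
826: h=0, probe 0,1 → slot 1
923: h=6, probe 6,0,3 → slot 3
Table: [356, 826, ., 923, ., ., 657]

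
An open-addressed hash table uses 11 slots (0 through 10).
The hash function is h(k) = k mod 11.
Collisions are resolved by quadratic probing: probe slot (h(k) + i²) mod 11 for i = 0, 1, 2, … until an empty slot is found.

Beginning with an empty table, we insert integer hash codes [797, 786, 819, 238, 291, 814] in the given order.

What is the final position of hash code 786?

6

797: h=5 → slot 5
786: h=5, probe 5,6 → slot 6
819: h=5, probe 5,6,9 → slot 9
238: h=7 → slot 7
291: h=5, probe 5,6,9,3 → slot 3
814: h=0 → slot 0
Table: [814, —, —, 291, —, 797, 786, 238, —, 819, —]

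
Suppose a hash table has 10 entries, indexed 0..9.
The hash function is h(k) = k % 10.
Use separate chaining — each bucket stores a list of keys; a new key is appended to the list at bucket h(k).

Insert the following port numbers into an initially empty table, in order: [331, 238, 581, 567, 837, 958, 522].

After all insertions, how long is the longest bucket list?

331 → bucket 1
238 → bucket 8
581 → bucket 1 (collision)
567 → bucket 7
837 → bucket 7 (collision)
958 → bucket 8 (collision)
522 → bucket 2
Final buckets:
0: ∅
1: 331 -> 581
2: 522
3: ∅
4: ∅
5: ∅
6: ∅
7: 567 -> 837
8: 238 -> 958
9: ∅

2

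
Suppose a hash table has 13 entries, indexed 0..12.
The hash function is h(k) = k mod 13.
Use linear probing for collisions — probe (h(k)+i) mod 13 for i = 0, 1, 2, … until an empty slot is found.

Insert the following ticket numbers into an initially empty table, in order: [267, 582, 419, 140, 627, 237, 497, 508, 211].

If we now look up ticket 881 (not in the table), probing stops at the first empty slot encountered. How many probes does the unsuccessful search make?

Insert 267: h=7, slot 7 empty => index 7.
Insert 582: h=10, slot 10 empty => index 10.
Insert 419: h=3, slot 3 empty => index 3.
Insert 140: h=10, slot 10 occupied => index 11.
Insert 627: h=3, slot 3 occupied => index 4.
Insert 237: h=3, slots 3,4 occupied => index 5.
Insert 497: h=3, slots 3,4,5 occupied => index 6.
Insert 508: h=1, slot 1 empty => index 1.
Insert 211: h=3, slots 3,4,5,6,7 occupied => index 8.
Table: [∅, 508, ∅, 419, 627, 237, 497, 267, 211, ∅, 582, 140, ∅]
Lookup 881: h=10, probe 10,11,12 → slot 12 empty, not found.

3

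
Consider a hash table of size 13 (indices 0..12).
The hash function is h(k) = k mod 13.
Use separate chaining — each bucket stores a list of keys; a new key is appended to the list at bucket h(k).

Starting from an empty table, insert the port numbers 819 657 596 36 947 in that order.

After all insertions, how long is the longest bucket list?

Insert 819: h=0, bucket 0 empty → new chain.
Insert 657: h=7, bucket 7 empty → new chain.
Insert 596: h=11, bucket 11 empty → new chain.
Insert 36: h=10, bucket 10 empty → new chain.
Insert 947: h=11, bucket 11 nonempty → append to chain.
Final buckets:
0: 819
1: -
2: -
3: -
4: -
5: -
6: -
7: 657
8: -
9: -
10: 36
11: 596 -> 947
12: -

2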